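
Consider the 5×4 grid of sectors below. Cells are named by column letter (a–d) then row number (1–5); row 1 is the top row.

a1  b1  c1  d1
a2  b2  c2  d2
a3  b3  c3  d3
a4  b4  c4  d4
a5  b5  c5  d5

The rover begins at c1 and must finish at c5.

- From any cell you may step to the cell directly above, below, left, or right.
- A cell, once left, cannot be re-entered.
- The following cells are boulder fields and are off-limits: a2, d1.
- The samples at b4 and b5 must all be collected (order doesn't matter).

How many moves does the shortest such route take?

6

Any route passes through b4 and b5 in some order between c1 and c5. Summing Manhattan distances along each leg and taking the cheapest ordering (c1 → b4 → b5 → c5) gives a lower bound of 4 + 1 + 1 = 6 moves.
A route of 6 moves achieves this: c1 → c2 → c3 → c4 → b4 → b5 → c5.
Since 6 matches the lower bound, it is optimal.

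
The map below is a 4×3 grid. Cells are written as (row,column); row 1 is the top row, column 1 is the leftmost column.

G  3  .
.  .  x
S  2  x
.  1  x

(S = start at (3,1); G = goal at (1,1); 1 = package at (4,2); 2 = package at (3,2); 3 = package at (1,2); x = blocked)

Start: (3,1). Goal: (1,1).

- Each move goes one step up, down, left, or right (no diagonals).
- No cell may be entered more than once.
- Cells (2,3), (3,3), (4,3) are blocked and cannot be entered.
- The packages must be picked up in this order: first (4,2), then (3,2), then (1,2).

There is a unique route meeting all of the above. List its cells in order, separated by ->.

The waypoints must appear in the order (4,2), (3,2), (1,2), with no cell reused.
Route from (3,1): down to (4,1), right to (4,2), 3× up (reaching (1,2)), left to (1,1) — 6 moves in all.
Check: order respected (1 at step 2, 2 at step 3, 3 at step 5).

(3,1) -> (4,1) -> (4,2) -> (3,2) -> (2,2) -> (1,2) -> (1,1)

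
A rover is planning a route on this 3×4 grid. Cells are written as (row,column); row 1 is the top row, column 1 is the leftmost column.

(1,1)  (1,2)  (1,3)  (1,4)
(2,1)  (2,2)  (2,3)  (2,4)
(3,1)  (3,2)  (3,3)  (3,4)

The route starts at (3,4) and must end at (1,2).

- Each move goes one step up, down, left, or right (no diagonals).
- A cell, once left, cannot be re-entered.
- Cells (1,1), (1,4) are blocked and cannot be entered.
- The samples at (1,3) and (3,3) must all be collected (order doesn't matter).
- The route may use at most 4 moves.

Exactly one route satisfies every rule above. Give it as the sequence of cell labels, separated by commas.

(3,4), (3,3), (2,3), (1,3), (1,2)

The budget equals the shortest possible length, so every move has to be on a shortest route through the required cells.
Route from (3,4): left to (3,3), 2× up (reaching (1,3)), left to (1,2) — 4 moves in all.
Check: all required cells visited; 4 ≤ 4 moves.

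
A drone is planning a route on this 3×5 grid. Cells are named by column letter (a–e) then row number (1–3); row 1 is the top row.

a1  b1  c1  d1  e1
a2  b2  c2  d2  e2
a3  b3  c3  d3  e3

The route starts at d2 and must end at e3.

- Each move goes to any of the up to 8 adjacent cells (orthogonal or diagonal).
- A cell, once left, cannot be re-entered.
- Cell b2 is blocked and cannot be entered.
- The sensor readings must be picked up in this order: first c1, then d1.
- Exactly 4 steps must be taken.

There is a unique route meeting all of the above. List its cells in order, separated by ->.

The waypoints must appear in the order c1, d1, with no cell reused.
Route from d2: up-left 1 to c1, right 1 to d1, down-right 1 to e2, down 1 to e3 — 4 moves in all.
Check: order respected (c1 at step 1, d1 at step 2); 4 moves as required.

d2 -> c1 -> d1 -> e2 -> e3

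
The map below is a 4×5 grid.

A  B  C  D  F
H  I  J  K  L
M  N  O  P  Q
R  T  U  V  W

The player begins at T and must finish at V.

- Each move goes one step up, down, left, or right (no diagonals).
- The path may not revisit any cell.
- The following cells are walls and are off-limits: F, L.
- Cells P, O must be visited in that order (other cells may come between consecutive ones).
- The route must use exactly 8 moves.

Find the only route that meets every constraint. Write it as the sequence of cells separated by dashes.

T - N - I - J - K - P - O - U - V

The waypoints must appear in the order P, O, with no cell reused.
Route from T: 2× up (reaching I), 2× right (reaching K), down to P, left to O, down to U, right to V — 8 moves in all.
Check: order respected (P at step 5, O at step 6); 8 moves as required.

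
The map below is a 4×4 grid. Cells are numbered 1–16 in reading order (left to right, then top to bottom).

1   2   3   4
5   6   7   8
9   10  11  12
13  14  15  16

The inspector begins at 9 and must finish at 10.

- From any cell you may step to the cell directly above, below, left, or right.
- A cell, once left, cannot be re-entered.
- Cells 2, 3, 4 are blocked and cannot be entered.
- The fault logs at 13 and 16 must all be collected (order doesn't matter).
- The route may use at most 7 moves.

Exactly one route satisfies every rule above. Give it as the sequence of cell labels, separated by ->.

9 -> 13 -> 14 -> 15 -> 16 -> 12 -> 11 -> 10

Any route must reach 13 and 16 and still end at 10 within 7 moves, so the order of the required stops is forced.
Route from 9: down to 13, 3× right (reaching 16), up to 12, 2× left (reaching 10) — 7 moves in all.
Check: all required cells visited; 7 ≤ 7 moves.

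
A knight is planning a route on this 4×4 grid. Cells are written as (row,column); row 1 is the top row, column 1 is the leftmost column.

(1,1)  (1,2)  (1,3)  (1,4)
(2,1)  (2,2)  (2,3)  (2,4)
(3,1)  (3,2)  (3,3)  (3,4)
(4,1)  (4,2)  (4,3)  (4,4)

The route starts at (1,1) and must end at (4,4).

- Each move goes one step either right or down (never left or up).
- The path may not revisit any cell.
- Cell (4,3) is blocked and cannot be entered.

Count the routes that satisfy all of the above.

10

A right/down-only route from (1,1) to (4,4) makes exactly 3 down-moves and 3 right-moves in some order.
With no other constraints that would be C(6,3) = 20 routes.
Subtract routes through each blocked cell (inclusion–exclusion for overlaps): − through (4,3): 10 → 10.
That gives 10 routes.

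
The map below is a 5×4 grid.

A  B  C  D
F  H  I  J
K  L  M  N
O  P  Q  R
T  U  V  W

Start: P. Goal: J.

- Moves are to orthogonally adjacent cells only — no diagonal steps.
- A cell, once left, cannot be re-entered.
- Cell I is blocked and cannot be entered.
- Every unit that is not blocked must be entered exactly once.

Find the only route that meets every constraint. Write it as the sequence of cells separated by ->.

P -> Q -> M -> N -> R -> W -> V -> U -> T -> O -> K -> L -> H -> F -> A -> B -> C -> D -> J

Need to visit all 19 open cells exactly once, starting at P and ending at J.
Cell D has only two open neighbours (J and C), so the path must pass straight through it: one of those is the cell it's entered from and the other is where it exits.
Route from P: right 1 to Q, up 1 to M, right 1 to N, down 2 to W, left 3 to T, up 2 to K, right 1 to L, up 1 to H, left 1 to F, up 1 to A, right 3 to D, down 1 to J — 18 moves in all.
Check: all 19 open cells covered.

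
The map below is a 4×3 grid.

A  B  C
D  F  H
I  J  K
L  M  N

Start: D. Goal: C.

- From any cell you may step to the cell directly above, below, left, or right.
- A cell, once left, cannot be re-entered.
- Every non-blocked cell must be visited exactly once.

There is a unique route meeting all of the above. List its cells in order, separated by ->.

D -> A -> B -> F -> J -> I -> L -> M -> N -> K -> H -> C

Need to visit all 12 open cells exactly once, starting at D and ending at C.
Route from D: up 1 to A, right 1 to B, down 2 to J, left 1 to I, down 1 to L, right 2 to N, up 3 to C — 11 moves in all.
Check: all 12 open cells covered.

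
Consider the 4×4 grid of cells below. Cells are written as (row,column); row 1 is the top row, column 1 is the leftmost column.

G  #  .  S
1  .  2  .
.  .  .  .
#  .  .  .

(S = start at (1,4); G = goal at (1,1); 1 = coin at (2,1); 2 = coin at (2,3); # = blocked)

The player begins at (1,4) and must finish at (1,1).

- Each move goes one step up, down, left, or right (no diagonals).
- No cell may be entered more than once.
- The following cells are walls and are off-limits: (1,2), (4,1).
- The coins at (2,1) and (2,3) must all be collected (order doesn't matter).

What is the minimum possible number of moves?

Any route passes through (2,1) and (2,3) in some order between (1,4) and (1,1). Summing Manhattan distances along each leg and taking the cheapest ordering ((1,4) → (2,3) → (2,1) → (1,1)) gives a lower bound of 2 + 2 + 1 = 5 moves.
A route of 5 moves achieves this: (1,4) → (2,4) → (2,3) → (2,2) → (2,1) → (1,1).
Since 5 matches the lower bound, it is optimal.

5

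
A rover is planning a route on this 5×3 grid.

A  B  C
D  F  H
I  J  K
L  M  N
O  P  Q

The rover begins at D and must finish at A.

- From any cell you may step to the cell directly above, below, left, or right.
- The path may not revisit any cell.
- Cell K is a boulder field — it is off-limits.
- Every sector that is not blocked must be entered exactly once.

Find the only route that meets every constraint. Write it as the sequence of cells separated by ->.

D -> I -> L -> O -> P -> Q -> N -> M -> J -> F -> H -> C -> B -> A

Need to visit all 14 open cells exactly once, starting at D and ending at A.
Cell C has only two open neighbours (H and B), so the path must pass straight through it: one of those is the cell it's entered from and the other is where it exits.
Route from D: down 3 to O, right 2 to Q, up 1 to N, left 1 to M, up 2 to F, right 1 to H, up 1 to C, left 2 to A — 13 moves in all.
Check: all 14 open cells covered.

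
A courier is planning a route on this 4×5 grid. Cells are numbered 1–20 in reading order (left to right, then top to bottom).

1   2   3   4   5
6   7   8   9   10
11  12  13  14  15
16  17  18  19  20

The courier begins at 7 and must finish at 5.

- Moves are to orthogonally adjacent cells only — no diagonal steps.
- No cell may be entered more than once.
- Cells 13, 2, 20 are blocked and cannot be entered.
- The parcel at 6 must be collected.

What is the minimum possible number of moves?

Any route passes through 6 somewhere between 7 and 5. Summing Manhattan distances along the two legs (7 → 6 → 5) gives a lower bound of 1 + 5 = 6 moves.
The shortest route satisfying every rule uses 10 moves: 7 → 6 → 11 → 16 → 17 → 18 → 19 → 14 → 9 → 4 → 5.
The no-revisit rule (legs can't share cells) pushes the minimum above the 6-move bound; an exhaustive check rules out every length from 6 to 9 (on a 4-connected grid the length of any start-to-goal walk has the same parity as the Manhattan bound, so only lengths 6, 8, 10, … need checking), leaving 10 as the minimum.

10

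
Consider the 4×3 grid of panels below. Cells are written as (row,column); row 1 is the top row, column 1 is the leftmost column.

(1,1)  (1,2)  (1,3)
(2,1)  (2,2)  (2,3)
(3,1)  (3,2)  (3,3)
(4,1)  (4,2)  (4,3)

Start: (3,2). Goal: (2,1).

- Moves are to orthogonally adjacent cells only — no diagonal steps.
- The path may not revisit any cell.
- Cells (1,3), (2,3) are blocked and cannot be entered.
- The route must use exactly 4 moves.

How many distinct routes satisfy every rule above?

2

Need simple routes of exactly 4 moves from (3,2) to (2,1) (Manhattan distance 2, so 1 moves are spent on a detour and 1 undoing it).
Enumerating: (3,2) (2,2) (1,2) (1,1) (2,1) | (3,2) (4,2) (4,1) (3,1) (2,1).
That gives 2 routes.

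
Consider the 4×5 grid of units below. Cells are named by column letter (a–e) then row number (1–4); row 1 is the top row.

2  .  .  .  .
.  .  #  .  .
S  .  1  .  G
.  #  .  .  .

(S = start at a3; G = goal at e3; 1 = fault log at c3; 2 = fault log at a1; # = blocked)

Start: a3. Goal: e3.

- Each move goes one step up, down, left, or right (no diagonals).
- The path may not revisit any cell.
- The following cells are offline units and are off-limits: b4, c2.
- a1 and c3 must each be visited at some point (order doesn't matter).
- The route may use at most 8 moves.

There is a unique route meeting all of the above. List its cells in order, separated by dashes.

a3 - a2 - a1 - b1 - b2 - b3 - c3 - d3 - e3

The 8-move cap with required stops at a1, c3 leaves no slack for detours.
Route from a3: 2× up (reaching a1), right to b1, 2× down (reaching b3), 3× right (reaching e3) — 8 moves in all.
Check: all required cells visited; 8 ≤ 8 moves.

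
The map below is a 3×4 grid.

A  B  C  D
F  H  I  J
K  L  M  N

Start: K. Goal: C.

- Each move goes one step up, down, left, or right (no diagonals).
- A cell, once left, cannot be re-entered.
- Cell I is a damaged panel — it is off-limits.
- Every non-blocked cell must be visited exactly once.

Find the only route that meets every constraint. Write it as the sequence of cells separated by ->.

Need to visit all 11 open cells exactly once, starting at K and ending at C.
Route from K: up 2 to A, right 1 to B, down 2 to L, right 2 to N, up 2 to D, left 1 to C — 10 moves in all.
Check: all 11 open cells covered.

K -> F -> A -> B -> H -> L -> M -> N -> J -> D -> C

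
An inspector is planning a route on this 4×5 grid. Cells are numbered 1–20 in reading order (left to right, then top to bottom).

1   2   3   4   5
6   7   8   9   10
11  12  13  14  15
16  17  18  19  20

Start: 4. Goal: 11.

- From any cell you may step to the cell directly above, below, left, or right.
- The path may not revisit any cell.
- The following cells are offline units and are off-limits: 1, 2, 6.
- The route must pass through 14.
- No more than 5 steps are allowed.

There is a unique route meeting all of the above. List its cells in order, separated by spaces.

The budget equals the shortest possible length, so every move has to be on a shortest route through the required cells.
Route from 4: 2× down (reaching 14), 3× left (reaching 11) — 5 moves in all.
Check: all required cells visited; 5 ≤ 5 moves.

4 9 14 13 12 11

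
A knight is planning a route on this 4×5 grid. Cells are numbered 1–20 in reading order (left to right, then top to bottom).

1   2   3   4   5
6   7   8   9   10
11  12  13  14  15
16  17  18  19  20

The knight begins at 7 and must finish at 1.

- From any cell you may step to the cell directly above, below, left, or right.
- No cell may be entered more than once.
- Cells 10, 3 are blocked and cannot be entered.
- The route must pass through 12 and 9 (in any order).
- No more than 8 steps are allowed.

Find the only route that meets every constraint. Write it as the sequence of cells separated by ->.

7 -> 8 -> 9 -> 14 -> 13 -> 12 -> 11 -> 6 -> 1

The budget equals the shortest possible length, so every move has to be on a shortest route through the required cells.
Route from 7: 2× right (reaching 9), down to 14, 3× left (reaching 11), 2× up (reaching 1) — 8 moves in all.
Check: all required cells visited; 8 ≤ 8 moves.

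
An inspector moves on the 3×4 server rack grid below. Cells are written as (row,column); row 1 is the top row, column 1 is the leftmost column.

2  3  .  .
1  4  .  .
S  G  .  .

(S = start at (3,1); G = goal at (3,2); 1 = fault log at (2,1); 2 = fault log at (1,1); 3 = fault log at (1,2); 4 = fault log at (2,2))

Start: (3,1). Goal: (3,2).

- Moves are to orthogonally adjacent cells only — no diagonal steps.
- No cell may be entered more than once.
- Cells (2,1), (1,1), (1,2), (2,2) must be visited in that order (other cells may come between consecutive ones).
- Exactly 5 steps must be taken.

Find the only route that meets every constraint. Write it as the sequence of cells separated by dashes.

The waypoints must appear in the order (2,1), (1,1), (1,2), (2,2), with no cell reused.
Route from (3,1): 2× up (reaching (1,1)), right to (1,2), 2× down (reaching (3,2)) — 5 moves in all.
Check: order respected (1 at step 1, 2 at step 2, 3 at step 3, 4 at step 4); 5 moves as required.

(3,1) - (2,1) - (1,1) - (1,2) - (2,2) - (3,2)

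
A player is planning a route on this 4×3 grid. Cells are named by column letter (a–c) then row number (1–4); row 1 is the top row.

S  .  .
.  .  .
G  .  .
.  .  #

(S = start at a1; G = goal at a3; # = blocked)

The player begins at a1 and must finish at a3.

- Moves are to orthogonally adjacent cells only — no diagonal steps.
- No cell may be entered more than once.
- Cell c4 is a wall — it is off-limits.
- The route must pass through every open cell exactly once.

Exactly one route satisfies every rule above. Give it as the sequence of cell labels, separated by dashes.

a1 - a2 - b2 - b1 - c1 - c2 - c3 - b3 - b4 - a4 - a3

Need to visit all 11 open cells exactly once, starting at a1 and ending at a3.
Cell c3 has only two open neighbours (c2 and b3), so the path must pass straight through it: one of those is the cell it's entered from and the other is where it exits.
Route from a1: down 1 to a2, right 1 to b2, up 1 to b1, right 1 to c1, down 2 to c3, left 1 to b3, down 1 to b4, left 1 to a4, up 1 to a3 — 10 moves in all.
Check: all 11 open cells covered.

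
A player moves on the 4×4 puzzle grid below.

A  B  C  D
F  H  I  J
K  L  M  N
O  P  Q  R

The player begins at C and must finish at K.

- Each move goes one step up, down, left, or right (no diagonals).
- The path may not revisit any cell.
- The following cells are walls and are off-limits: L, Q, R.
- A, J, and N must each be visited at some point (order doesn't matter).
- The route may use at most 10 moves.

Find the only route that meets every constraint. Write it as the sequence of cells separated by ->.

C -> D -> J -> N -> M -> I -> H -> B -> A -> F -> K

The 10-move cap with required stops at A, J, N leaves no slack for detours.
Route from C: right to D, 2× down (reaching N), left to M, up to I, left to H, up to B, left to A, 2× down (reaching K) — 10 moves in all.
Check: all required cells visited; 10 ≤ 10 moves.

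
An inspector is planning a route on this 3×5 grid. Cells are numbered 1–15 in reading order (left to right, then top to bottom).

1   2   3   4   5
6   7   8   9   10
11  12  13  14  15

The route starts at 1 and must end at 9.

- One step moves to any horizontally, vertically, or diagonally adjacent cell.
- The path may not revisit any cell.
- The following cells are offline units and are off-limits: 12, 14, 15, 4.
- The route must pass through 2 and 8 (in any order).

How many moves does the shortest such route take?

Any route passes through 2 and 8 in some order between 1 and 9. Summing Chebyshev distances along each leg and taking the cheapest ordering (1 → 2 → 8 → 9) gives a lower bound of 1 + 1 + 1 = 3 moves.
A route of 3 moves achieves this: 1 → 2 → 8 → 9.
Since 3 matches the lower bound, it is optimal.

3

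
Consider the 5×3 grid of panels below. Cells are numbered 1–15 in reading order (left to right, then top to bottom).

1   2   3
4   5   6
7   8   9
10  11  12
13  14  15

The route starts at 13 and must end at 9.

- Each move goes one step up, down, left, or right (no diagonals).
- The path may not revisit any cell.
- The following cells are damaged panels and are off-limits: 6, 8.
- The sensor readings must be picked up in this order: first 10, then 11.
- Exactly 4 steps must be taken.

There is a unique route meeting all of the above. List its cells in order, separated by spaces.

13 10 11 12 9

The waypoints must appear in the order 10, 11, with no cell reused.
Route from 13: up to 10, 2× right (reaching 12), up to 9 — 4 moves in all.
Check: order respected (10 at step 1, 11 at step 2); 4 moves as required.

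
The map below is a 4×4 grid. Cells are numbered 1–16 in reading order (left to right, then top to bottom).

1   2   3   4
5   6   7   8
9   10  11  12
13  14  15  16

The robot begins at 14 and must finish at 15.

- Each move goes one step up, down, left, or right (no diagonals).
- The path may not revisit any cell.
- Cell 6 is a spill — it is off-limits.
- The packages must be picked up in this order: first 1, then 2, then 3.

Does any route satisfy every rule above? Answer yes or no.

One route that works: 14 → 10 → 9 → 5 → 1 → 2 → 3 → 7 → 11 → 15.

yes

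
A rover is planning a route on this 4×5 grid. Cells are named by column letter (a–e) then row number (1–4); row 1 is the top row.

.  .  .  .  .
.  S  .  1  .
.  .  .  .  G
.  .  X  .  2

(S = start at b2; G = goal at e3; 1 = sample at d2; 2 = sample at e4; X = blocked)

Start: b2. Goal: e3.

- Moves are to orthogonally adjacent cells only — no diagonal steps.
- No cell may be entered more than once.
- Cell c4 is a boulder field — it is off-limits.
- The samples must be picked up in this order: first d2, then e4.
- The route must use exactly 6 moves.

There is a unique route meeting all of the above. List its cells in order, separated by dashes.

b2 - c2 - d2 - d3 - d4 - e4 - e3

The waypoints must appear in the order d2, e4, with no cell reused.
Route from b2: 2× right (reaching d2), 2× down (reaching d4), right to e4, up to e3 — 6 moves in all.
Check: order respected (1 at step 2, 2 at step 5); 6 moves as required.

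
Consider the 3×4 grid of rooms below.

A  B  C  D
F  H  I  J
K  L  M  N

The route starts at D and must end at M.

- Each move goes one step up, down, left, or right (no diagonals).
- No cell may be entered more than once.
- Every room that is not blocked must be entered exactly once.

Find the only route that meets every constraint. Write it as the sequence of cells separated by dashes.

D - C - B - A - F - K - L - H - I - J - N - M

Need to visit all 12 open cells exactly once, starting at D and ending at M.
Cell K has only two open neighbours (F and L), so the path must pass straight through it: one of those is the cell it's entered from and the other is where it exits.
Route from D: left 3 to A, down 2 to K, right 1 to L, up 1 to H, right 2 to J, down 1 to N, left 1 to M — 11 moves in all.
Check: all 12 open cells covered.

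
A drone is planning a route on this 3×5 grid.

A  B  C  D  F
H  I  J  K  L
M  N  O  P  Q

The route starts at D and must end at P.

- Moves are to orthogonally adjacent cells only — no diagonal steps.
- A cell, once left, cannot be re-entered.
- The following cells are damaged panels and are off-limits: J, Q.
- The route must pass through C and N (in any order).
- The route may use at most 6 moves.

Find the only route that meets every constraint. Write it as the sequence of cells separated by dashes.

The budget equals the shortest possible length, so every move has to be on a shortest route through the required cells.
Route from D: 2× left (reaching B), 2× down (reaching N), 2× right (reaching P) — 6 moves in all.
Check: all required cells visited; 6 ≤ 6 moves.

D - C - B - I - N - O - P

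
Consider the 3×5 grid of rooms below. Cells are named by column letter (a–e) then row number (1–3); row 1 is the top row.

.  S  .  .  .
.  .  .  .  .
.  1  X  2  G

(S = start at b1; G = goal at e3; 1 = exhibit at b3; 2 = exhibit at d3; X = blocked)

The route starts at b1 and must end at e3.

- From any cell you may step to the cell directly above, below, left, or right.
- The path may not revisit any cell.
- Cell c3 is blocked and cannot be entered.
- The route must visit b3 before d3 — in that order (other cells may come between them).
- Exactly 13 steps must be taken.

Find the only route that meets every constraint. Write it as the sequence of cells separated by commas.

The waypoints must appear in the order b3, d3, with no cell reused.
Route from b1: left to a1, 2× down (reaching a3), right to b3, up to b2, right to c2, up to c1, 2× right (reaching e1), down to e2, left to d2, down to d3, right to e3 — 13 moves in all.
Check: order respected (1 at step 4, 2 at step 12); 13 moves as required.

b1, a1, a2, a3, b3, b2, c2, c1, d1, e1, e2, d2, d3, e3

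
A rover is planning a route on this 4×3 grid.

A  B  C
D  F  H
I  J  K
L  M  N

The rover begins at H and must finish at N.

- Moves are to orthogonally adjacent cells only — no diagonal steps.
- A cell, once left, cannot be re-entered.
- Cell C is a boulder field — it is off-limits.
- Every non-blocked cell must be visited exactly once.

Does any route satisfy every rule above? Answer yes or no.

yes

One route that works: H → K → J → F → B → A → D → I → L → M → N.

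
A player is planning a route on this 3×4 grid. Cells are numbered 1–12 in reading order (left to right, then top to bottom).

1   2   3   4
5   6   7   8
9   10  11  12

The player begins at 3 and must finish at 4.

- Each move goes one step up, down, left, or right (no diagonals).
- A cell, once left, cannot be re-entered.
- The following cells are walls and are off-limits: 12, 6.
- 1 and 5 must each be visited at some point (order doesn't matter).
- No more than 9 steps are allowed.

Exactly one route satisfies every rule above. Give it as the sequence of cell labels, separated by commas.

The 9-move cap with required stops at 1, 5 leaves no slack for detours.
Route from 3: left 2 to 1, down 2 to 9, right 2 to 11, up 1 to 7, right 1 to 8, up 1 to 4 — 9 moves in all.
Check: all required cells visited; 9 ≤ 9 moves.

3, 2, 1, 5, 9, 10, 11, 7, 8, 4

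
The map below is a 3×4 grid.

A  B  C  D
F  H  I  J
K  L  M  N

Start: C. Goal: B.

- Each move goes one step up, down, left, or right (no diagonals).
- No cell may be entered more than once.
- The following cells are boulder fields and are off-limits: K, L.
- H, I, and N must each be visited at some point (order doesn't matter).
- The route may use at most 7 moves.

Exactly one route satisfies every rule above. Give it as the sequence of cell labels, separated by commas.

Any route must reach H, I, and N and still end at B within 7 moves, so the order of the required stops is forced.
Route from C: right to D, 2× down (reaching N), left to M, up to I, left to H, up to B — 7 moves in all.
Check: all required cells visited; 7 ≤ 7 moves.

C, D, J, N, M, I, H, B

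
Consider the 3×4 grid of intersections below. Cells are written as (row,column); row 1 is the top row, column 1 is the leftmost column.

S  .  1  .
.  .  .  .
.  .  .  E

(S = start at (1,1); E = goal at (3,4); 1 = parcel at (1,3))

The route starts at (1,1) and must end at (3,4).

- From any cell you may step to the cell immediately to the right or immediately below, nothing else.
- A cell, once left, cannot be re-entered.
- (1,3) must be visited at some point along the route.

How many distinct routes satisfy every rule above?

3

A right/down-only route from (1,1) to (3,4) makes exactly 2 down-moves and 3 right-moves in some order.
With no other constraints that would be C(5,2) = 10 routes.
Split at (1,3) and multiply the segment counts: (1,1)→(1,3): 1; (1,3)→(3,4): 3; product = 3.
That gives 3 routes.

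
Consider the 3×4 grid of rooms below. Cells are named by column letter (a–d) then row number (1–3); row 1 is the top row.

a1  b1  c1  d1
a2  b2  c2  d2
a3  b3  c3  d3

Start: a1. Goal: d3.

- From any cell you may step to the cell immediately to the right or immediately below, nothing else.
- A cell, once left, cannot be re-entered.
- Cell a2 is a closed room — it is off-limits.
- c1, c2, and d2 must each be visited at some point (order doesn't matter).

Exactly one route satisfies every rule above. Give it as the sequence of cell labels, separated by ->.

a1 -> b1 -> c1 -> c2 -> d2 -> d3

Moves only go right or down, so the column and row indices never decrease.
Route from a1: right 2 to c1, down 1 to c2, right 1 to d2, down 1 to d3 — 5 moves in all.
Check: all required cells visited.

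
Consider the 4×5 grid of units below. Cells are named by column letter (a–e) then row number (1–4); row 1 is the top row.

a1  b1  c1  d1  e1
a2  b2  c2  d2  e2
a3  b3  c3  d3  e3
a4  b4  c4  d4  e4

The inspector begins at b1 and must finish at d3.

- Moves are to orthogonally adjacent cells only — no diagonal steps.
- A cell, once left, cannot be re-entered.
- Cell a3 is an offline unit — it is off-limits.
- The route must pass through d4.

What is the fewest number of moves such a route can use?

Any route passes through d4 somewhere between b1 and d3. Summing Manhattan distances along the two legs (b1 → d4 → d3) gives a lower bound of 5 + 1 = 6 moves.
A route of 6 moves achieves this: b1 → b2 → b3 → b4 → c4 → d4 → d3.
Since 6 matches the lower bound, it is optimal.

6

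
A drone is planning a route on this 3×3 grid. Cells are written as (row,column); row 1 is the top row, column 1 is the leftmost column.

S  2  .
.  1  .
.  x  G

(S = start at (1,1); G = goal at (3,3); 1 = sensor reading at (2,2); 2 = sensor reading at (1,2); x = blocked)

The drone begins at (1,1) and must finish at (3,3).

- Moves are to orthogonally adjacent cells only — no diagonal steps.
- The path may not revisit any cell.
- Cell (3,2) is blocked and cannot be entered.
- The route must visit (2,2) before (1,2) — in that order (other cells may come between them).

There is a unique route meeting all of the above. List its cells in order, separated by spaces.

(1,1) (2,1) (2,2) (1,2) (1,3) (2,3) (3,3)

The waypoints must appear in the order (2,2), (1,2), with no cell reused.
Route from (1,1): down to (2,1), right to (2,2), up to (1,2), right to (1,3), 2× down (reaching (3,3)) — 6 moves in all.
Check: order respected (1 at step 2, 2 at step 3).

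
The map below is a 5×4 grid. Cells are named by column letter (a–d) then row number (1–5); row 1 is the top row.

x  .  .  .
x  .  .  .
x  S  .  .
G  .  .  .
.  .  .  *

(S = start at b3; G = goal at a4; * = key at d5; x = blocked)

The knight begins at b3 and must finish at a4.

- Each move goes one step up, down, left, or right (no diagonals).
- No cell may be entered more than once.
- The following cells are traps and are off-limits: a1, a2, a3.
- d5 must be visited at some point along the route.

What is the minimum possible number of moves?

Any route passes through d5 somewhere between b3 and a4. Summing Manhattan distances along the two legs (b3 → d5 → a4) gives a lower bound of 4 + 4 = 8 moves.
A route of 8 moves achieves this: b3 → b4 → c4 → d4 → d5 → c5 → b5 → a5 → a4.
Since 8 matches the lower bound, it is optimal.

8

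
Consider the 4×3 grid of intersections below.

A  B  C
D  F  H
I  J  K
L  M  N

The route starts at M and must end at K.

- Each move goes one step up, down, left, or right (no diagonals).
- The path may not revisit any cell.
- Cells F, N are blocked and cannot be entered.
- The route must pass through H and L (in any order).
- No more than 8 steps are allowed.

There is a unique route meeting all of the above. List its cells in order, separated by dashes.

M - L - I - D - A - B - C - H - K

The 8-move cap with required stops at H, L leaves no slack for detours.
Route from M: left 1 to L, up 3 to A, right 2 to C, down 2 to K — 8 moves in all.
Check: all required cells visited; 8 ≤ 8 moves.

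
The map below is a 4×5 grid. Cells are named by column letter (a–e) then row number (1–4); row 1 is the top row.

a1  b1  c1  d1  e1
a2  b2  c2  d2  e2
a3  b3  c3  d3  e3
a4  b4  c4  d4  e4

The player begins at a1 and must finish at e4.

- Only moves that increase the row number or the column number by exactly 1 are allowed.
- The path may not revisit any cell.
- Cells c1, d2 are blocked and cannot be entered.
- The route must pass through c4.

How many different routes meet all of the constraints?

A right/down-only route from a1 to e4 makes exactly 3 down-moves and 4 right-moves in some order.
With no other constraints that would be C(7,3) = 35 routes.
Split at c4 and multiply the segment counts (each segment already excludes blocked cells): a1→c4: 9; c4→e4: 1; product = 9.
That gives 9 routes.

9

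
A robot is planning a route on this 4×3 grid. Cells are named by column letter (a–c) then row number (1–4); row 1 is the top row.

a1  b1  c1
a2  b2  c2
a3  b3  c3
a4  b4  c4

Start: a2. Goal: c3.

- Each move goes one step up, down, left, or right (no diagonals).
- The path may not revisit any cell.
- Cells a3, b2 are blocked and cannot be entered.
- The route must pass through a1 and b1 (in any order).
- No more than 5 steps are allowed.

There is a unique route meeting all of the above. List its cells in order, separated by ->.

a2 -> a1 -> b1 -> c1 -> c2 -> c3

The budget equals the shortest possible length, so every move has to be on a shortest route through the required cells.
Route from a2: up 1 to a1, right 2 to c1, down 2 to c3 — 5 moves in all.
Check: all required cells visited; 5 ≤ 5 moves.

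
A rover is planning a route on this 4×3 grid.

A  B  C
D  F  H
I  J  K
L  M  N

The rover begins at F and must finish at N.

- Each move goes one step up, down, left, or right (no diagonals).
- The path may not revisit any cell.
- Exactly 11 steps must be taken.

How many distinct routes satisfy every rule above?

4

Need simple routes of exactly 11 moves from F to N (Manhattan distance 3, so 4 moves are spent on a detour and 4 undoing it).
Enumerating: F J M L I D A B C H K N | F J K H C B A D I L M N | F D A B C H K J I L M N | F H C B A D I L M J K N.
That gives 4 routes.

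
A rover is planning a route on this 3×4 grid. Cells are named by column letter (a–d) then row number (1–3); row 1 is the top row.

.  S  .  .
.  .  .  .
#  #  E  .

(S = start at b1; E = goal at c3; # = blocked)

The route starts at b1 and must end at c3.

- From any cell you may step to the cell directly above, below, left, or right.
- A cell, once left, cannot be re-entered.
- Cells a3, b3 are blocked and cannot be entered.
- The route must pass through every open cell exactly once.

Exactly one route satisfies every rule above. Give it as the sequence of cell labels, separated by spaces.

Need to visit all 10 open cells exactly once, starting at b1 and ending at c3.
Cell a1 has only two open neighbours (a2 and b1), so the path must pass straight through it: one of those is the cell it's entered from and the other is where it exits.
Route from b1: left 1 to a1, down 1 to a2, right 2 to c2, up 1 to c1, right 1 to d1, down 2 to d3, left 1 to c3 — 9 moves in all.
Check: all 10 open cells covered.

b1 a1 a2 b2 c2 c1 d1 d2 d3 c3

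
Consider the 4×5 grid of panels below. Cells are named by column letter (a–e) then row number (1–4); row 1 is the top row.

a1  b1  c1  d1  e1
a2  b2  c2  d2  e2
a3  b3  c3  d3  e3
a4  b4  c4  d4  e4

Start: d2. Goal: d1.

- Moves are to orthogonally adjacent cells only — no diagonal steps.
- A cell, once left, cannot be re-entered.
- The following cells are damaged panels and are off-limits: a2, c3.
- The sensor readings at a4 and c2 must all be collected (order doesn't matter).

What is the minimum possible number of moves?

Any route passes through a4 and c2 in some order between d2 and d1. Summing Manhattan distances along each leg and taking the cheapest ordering (d2 → c2 → a4 → d1) gives a lower bound of 1 + 4 + 6 = 11 moves.
A route of 11 moves achieves this: d2 → d3 → d4 → c4 → b4 → a4 → a3 → b3 → b2 → c2 → c1 → d1.
Since 11 matches the lower bound, it is optimal.

11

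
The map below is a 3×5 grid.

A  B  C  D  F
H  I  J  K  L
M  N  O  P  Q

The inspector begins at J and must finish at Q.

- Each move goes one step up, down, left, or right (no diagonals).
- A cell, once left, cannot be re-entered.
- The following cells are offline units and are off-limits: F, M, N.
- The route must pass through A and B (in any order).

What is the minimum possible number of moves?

9

Any route passes through A and B in some order between J and Q. Summing Manhattan distances along each leg and taking the cheapest ordering (J → B → A → Q) gives a lower bound of 2 + 1 + 6 = 9 moves.
A route of 9 moves achieves this: J → I → H → A → B → C → D → K → P → Q.
Since 9 matches the lower bound, it is optimal.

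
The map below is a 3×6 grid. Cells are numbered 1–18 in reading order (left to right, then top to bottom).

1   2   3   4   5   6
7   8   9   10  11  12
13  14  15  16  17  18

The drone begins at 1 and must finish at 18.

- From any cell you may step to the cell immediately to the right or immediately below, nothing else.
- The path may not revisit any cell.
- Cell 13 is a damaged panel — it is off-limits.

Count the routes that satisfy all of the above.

A right/down-only route from 1 to 18 makes exactly 2 down-moves and 5 right-moves in some order.
With no other constraints that would be C(7,2) = 21 routes.
Subtract routes through each blocked cell (inclusion–exclusion for overlaps): − through 13: 1 → 20.
That gives 20 routes.

20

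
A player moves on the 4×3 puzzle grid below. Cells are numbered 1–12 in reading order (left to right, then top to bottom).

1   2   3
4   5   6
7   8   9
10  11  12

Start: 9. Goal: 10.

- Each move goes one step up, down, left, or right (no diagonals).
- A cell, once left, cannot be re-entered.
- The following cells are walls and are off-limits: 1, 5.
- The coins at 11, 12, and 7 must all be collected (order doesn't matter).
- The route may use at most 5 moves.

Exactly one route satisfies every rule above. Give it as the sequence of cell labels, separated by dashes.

The 5-move cap with required stops at 11, 12, 7 leaves no slack for detours.
Route from 9: down 1 to 12, left 1 to 11, up 1 to 8, left 1 to 7, down 1 to 10 — 5 moves in all.
Check: all required cells visited; 5 ≤ 5 moves.

9 - 12 - 11 - 8 - 7 - 10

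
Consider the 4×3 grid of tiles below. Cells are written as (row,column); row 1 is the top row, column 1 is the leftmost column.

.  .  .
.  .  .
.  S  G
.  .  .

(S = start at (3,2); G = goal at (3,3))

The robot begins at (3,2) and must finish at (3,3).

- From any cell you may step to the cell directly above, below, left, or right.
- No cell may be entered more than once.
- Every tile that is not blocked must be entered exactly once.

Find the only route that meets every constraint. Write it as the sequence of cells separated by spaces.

(3,2) (2,2) (2,3) (1,3) (1,2) (1,1) (2,1) (3,1) (4,1) (4,2) (4,3) (3,3)

Need to visit all 12 open cells exactly once, starting at (3,2) and ending at (3,3).
Cell (4,1) has only two open neighbours ((3,1) and (4,2)), so the path must pass straight through it: one of those is the cell it's entered from and the other is where it exits.
Route from (3,2): up 1 to (2,2), right 1 to (2,3), up 1 to (1,3), left 2 to (1,1), down 3 to (4,1), right 2 to (4,3), up 1 to (3,3) — 11 moves in all.
Check: all 12 open cells covered.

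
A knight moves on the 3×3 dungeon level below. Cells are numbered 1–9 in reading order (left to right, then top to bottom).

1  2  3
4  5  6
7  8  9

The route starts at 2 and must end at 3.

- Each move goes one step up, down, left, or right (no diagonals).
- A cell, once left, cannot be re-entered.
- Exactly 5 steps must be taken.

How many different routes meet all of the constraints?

Need simple routes of exactly 5 moves from 2 to 3 (Manhattan distance 1, so 2 moves are spent on a detour and 2 undoing it).
Enumerating: 2 5 8 9 6 3 | 2 1 4 5 6 3.
That gives 2 routes.

2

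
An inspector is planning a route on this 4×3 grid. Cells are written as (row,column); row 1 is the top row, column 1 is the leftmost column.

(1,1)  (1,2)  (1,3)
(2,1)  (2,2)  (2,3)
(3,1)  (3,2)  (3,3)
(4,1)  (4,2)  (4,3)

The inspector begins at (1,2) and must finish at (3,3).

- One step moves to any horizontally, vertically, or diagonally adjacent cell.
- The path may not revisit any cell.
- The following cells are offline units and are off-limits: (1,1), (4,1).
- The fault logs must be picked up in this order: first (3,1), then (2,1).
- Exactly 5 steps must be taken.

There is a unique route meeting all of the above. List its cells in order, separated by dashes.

(1,2) - (2,2) - (3,1) - (2,1) - (3,2) - (3,3)

The waypoints must appear in the order (3,1), (2,1), with no cell reused.
Route from (1,2): down 1 to (2,2), down-left 1 to (3,1), up 1 to (2,1), down-right 1 to (3,2), right 1 to (3,3) — 5 moves in all.
Check: order respected ((3,1) at step 2, (2,1) at step 3); 5 moves as required.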